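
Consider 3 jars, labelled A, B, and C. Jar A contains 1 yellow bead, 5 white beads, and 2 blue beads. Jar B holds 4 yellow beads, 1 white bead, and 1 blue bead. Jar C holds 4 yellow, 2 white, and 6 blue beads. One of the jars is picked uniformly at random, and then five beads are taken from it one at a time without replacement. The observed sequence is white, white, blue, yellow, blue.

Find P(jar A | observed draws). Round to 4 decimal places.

0.7021

The likelihood of the observed sequence under each hypothesis: P(data | jar A) = (5/8)(4/7)(2/6)(1/5)(1/4) = 0.0059524; P(data | jar B) = (1/6)(0/5) = 0; P(data | jar C) = (2/12)(1/11)(6/10)(4/9)(5/8) = 0.0025253.
Multiplying each by its prior: 1/3 · 0.0059524 = 0.0019841, 1/3 · 0 = 0, 1/3 · 0.0025253 = 0.00084175; with total 0.0028259.
Hence P(jar A | data) = (0.0019841) / (0.0028259) = 0.70213.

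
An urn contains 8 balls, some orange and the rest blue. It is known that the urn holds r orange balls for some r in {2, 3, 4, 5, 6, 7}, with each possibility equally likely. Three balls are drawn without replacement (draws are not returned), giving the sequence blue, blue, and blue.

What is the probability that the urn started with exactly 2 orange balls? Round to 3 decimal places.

0.571

Compute the likelihood of the observed sequence for each case: P(data | r = 2) = (6/8)(5/7)(4/6) = 5/14; P(data | r = 3) = (5/8)(4/7)(3/6) = 5/28; P(data | r = 4) = (4/8)(3/7)(2/6) = 1/14; P(data | r = 5) = (3/8)(2/7)(1/6) = 1/56; P(data | r = 6) = (2/8)(1/7)(0/6) = 0; P(data | r = 7) = (1/8)(0/7) = 0.
The prior-weighted likelihoods are 1/6 · 5/14 = 5/84, 1/6 · 5/28 = 5/168, 1/6 · 1/14 = 1/84, 1/6 · 1/56 = 1/336, 1/6 · 0 = 0, 1/6 · 0 = 0; summing to 5/48.
So P(r = 2 | data) = (5/84) / (5/48) = 4/7.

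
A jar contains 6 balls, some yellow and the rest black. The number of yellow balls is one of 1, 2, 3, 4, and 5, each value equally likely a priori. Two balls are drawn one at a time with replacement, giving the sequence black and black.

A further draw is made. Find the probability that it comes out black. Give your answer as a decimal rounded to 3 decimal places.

0.682

The likelihood of the observed sequence under each hypothesis: P(data | r = 1) = (5/6)(5/6) = 25/36; P(data | r = 2) = (4/6)(4/6) = 4/9; P(data | r = 3) = (3/6)(3/6) = 1/4; P(data | r = 4) = (2/6)(2/6) = 1/9; P(data | r = 5) = (1/6)(1/6) = 1/36.
The prior-weighted likelihoods are 1/5 · 25/36 = 5/36, 1/5 · 4/9 = 4/45, 1/5 · 1/4 = 1/20, 1/5 · 1/9 = 1/45, 1/5 · 1/36 = 1/180; these sum to 11/36.
Normalising, the posterior is P(r = 1 | data) = 5/11, P(r = 2 | data) = 16/55, P(r = 3 | data) = 9/55, P(r = 4 | data) = 4/55, P(r = 5 | data) = 1/55.
Averaging over the posterior, P(black next | data) = (5/6)(5/11) + (2/3)(16/55) + (1/2)(9/55) + (1/3)(4/55) + (1/6)(1/55) = 15/22.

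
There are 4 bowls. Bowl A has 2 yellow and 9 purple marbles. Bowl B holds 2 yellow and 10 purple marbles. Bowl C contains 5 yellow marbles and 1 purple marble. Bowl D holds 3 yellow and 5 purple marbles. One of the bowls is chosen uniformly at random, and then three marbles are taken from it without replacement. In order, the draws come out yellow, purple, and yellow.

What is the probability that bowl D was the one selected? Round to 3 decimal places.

0.309

For each hypothesis, P(data | H) works out to: P(data | bowl A) = (2/11)(9/10)(1/9) = 0.018182; P(data | bowl B) = (2/12)(10/11)(1/10) = 0.015152; P(data | bowl C) = (5/6)(1/5)(4/4) = 0.16667; P(data | bowl D) = (3/8)(5/7)(2/6) = 0.089286.
Weighting by the prior gives 1/4 · 0.018182 = 0.0045455, 1/4 · 0.015152 = 0.0037879, 1/4 · 0.16667 = 0.041667, 1/4 · 0.089286 = 0.022321; summing to 0.072321.
So P(bowl D | data) = (0.022321) / (0.072321) = 0.30864.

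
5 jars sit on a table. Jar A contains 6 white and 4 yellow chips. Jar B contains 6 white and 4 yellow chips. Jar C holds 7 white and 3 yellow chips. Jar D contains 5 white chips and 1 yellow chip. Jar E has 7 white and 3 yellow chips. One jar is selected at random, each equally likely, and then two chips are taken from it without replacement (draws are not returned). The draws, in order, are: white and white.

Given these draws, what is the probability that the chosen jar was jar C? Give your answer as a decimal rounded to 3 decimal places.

0.206

For each hypothesis, P(data | H) works out to: P(data | jar A) = (6/10)(5/9) = 1/3; P(data | jar B) = (6/10)(5/9) = 1/3; P(data | jar C) = (7/10)(6/9) = 7/15; P(data | jar D) = (5/6)(4/5) = 2/3; P(data | jar E) = (7/10)(6/9) = 7/15.
Multiplying each by its prior: 1/5 · 1/3 = 1/15, 1/5 · 1/3 = 1/15, 1/5 · 7/15 = 7/75, 1/5 · 2/3 = 2/15, 1/5 · 7/15 = 7/75; summing to 34/75.
So P(jar C | data) = (7/75) / (34/75) = 7/34.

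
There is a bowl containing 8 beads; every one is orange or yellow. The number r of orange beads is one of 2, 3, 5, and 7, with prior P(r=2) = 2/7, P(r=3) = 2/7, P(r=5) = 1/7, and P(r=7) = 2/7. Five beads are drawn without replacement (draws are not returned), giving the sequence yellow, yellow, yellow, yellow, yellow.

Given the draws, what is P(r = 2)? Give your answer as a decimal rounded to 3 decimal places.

0.857

Compute the likelihood of the observed sequence for each case: P(data | r = 2) = (6/8)(5/7)(4/6)(3/5)(2/4) = 3/28; P(data | r = 3) = (5/8)(4/7)(3/6)(2/5)(1/4) = 1/56; P(data | r = 5) = (3/8)(2/7)(1/6)(0/5) = 0; P(data | r = 7) = (1/8)(0/7) = 0.
Weighting by the prior gives 2/7 · 3/28 = 3/98, 2/7 · 1/56 = 1/196, 1/7 · 0 = 0, 2/7 · 0 = 0; summing to 1/28.
Hence P(r = 2 | data) = (3/98) / (1/28) = 6/7.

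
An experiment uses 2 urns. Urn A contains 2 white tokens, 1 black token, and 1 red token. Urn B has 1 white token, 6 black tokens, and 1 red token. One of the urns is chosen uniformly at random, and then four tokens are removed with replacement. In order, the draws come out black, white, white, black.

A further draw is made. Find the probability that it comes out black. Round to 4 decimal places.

The likelihood of the observed sequence under each hypothesis: P(data | urn A) = (1/4)(2/4)(2/4)(1/4) = 0.015625; P(data | urn B) = (6/8)(1/8)(1/8)(6/8) = 0.0087891.
Weighting by the prior gives 1/2 · 0.015625 = 0.0078125, 1/2 · 0.0087891 = 0.0043945; summing to 0.012207.
Normalising, the posterior is P(urn A | data) = 0.64, P(urn B | data) = 0.36.
So P(black next | data) = Σ P(black next | H) P(H | data) = (1/4)(0.64) + (3/4)(0.36) = 0.43.

0.4300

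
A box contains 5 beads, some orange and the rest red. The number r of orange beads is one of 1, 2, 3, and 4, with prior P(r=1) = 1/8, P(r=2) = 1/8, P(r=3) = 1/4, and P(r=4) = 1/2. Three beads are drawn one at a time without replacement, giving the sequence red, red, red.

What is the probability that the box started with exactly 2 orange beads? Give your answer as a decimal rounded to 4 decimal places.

0.2000

For each hypothesis, P(data | H) works out to: P(data | r = 1) = (4/5)(3/4)(2/3) = 2/5; P(data | r = 2) = (3/5)(2/4)(1/3) = 1/10; P(data | r = 3) = (2/5)(1/4)(0/3) = 0; P(data | r = 4) = (1/5)(0/4) = 0.
Multiplying each by its prior: 1/8 · 2/5 = 1/20, 1/8 · 1/10 = 1/80, 1/4 · 0 = 0, 1/2 · 0 = 0; these sum to 1/16.
By Bayes' rule, P(r = 2 | data) = (1/80) / (1/16) = 1/5.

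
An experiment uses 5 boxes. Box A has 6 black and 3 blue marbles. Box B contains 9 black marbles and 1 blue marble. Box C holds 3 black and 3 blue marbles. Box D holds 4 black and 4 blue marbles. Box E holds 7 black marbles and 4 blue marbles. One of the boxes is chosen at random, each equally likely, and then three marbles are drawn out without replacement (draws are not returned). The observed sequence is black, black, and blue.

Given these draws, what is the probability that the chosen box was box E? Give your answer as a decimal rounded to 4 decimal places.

The likelihood of the observed sequence under each hypothesis: P(data | box A) = (6/9)(5/8)(3/7) = 0.17857; P(data | box B) = (9/10)(8/9)(1/8) = 0.1; P(data | box C) = (3/6)(2/5)(3/4) = 0.15; P(data | box D) = (4/8)(3/7)(4/6) = 0.14286; P(data | box E) = (7/11)(6/10)(4/9) = 0.1697.
Multiplying each by its prior: 1/5 · 0.17857 = 0.035714, 1/5 · 0.1 = 0.02, 1/5 · 0.15 = 0.03, 1/5 · 0.14286 = 0.028571, 1/5 · 0.1697 = 0.033939; these sum to 0.14823.
Hence P(box E | data) = (0.033939) / (0.14823) = 0.22897.

0.2290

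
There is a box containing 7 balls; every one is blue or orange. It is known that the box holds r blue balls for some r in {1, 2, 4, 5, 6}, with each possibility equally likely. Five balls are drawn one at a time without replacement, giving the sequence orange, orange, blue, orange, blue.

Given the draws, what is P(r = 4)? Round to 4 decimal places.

0.3750

The likelihood of the observed sequence under each hypothesis: P(data | r = 1) = (6/7)(5/6)(1/5)(4/4)(0/3) = 0; P(data | r = 2) = (5/7)(4/6)(2/5)(3/4)(1/3) = 1/21; P(data | r = 4) = (3/7)(2/6)(4/5)(1/4)(3/3) = 1/35; P(data | r = 5) = (2/7)(1/6)(5/5)(0/4) = 0; P(data | r = 6) = (1/7)(0/6) = 0.
The prior-weighted likelihoods are 1/5 · 0 = 0, 1/5 · 1/21 = 1/105, 1/5 · 1/35 = 1/175, 1/5 · 0 = 0, 1/5 · 0 = 0; with total 8/525.
Therefore the posterior P(r = 4 | data) = (1/175) / (8/525) = 3/8.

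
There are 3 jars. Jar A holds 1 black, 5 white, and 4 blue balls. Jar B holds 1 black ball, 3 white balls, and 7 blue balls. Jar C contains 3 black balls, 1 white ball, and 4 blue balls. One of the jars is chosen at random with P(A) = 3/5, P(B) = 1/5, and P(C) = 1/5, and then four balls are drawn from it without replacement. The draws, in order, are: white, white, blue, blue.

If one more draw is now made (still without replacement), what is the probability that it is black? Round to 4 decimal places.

0.1623

For each hypothesis, P(data | H) works out to: P(data | jar A) = (5/10)(4/9)(4/8)(3/7) = 0.047619; P(data | jar B) = (3/11)(2/10)(7/9)(6/8) = 0.031818; P(data | jar C) = (1/8)(0/7) = 0.
Multiplying each by its prior: 3/5 · 0.047619 = 0.028571, 1/5 · 0.031818 = 0.0063636, 1/5 · 0 = 0; these sum to 0.034935.
The posterior is then P(jar A | data) = 0.81784, P(jar B | data) = 0.18216, P(jar C | data) = 0.
The predictive probability is P(black next | data) = (1/6)(0.81784) + (1/7)(0.18216) = 0.16233.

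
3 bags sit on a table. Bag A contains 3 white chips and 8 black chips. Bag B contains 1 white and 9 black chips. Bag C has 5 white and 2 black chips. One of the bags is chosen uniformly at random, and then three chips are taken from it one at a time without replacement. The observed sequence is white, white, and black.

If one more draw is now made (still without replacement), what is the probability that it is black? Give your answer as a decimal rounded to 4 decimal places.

The likelihood of the observed sequence under each hypothesis: P(data | bag A) = (3/11)(2/10)(8/9) = 0.048485; P(data | bag B) = (1/10)(0/9) = 0; P(data | bag C) = (5/7)(4/6)(2/5) = 0.19048.
Weighting by the prior gives 1/3 · 0.048485 = 0.016162, 1/3 · 0 = 0, 1/3 · 0.19048 = 0.063492; these sum to 0.079654.
Dividing through by the total gives posterior P(bag A | data) = 0.2029, P(bag B | data) = 0, P(bag C | data) = 0.7971.
So P(black next | data) = Σ P(black next | H) P(H | data) = (7/8)(0.2029) + (1/4)(0.7971) = 0.37681.

0.3768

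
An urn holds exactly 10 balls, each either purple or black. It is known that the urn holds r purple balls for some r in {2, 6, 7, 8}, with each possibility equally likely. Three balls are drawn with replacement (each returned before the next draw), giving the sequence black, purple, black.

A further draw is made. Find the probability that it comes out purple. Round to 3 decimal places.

0.479

The likelihood of the observed sequence under each hypothesis: P(data | r = 2) = (8/10)(2/10)(8/10) = 0.128; P(data | r = 6) = (4/10)(6/10)(4/10) = 0.096; P(data | r = 7) = (3/10)(7/10)(3/10) = 0.063; P(data | r = 8) = (2/10)(8/10)(2/10) = 0.032.
The prior-weighted likelihoods are 1/4 · 0.128 = 0.032, 1/4 · 0.096 = 0.024, 1/4 · 0.063 = 0.01575, 1/4 · 0.032 = 0.008; summing to 0.07975.
Dividing through by the total gives posterior P(r = 2 | data) = 0.40125, P(r = 6 | data) = 0.30094, P(r = 7 | data) = 0.19749, P(r = 8 | data) = 0.10031.
So P(purple next | data) = Σ P(purple next | H) P(H | data) = (1/5)(0.40125) + (3/5)(0.30094) + (7/10)(0.19749) + (4/5)(0.10031) = 0.47931.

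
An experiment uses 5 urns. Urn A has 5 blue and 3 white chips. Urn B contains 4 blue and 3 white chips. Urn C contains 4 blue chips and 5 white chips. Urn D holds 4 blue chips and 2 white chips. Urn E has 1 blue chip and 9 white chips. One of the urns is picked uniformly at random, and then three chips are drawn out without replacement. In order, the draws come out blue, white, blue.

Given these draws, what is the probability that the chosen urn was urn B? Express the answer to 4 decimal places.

0.2562

Compute the likelihood of the observed sequence for each case: P(data | urn A) = (5/8)(3/7)(4/6) = 0.17857; P(data | urn B) = (4/7)(3/6)(3/5) = 0.17143; P(data | urn C) = (4/9)(5/8)(3/7) = 0.11905; P(data | urn D) = (4/6)(2/5)(3/4) = 0.2; P(data | urn E) = (1/10)(9/9)(0/8) = 0.
Weighting by the prior gives 1/5 · 0.17857 = 0.035714, 1/5 · 0.17143 = 0.034286, 1/5 · 0.11905 = 0.02381, 1/5 · 0.2 = 0.04, 1/5 · 0 = 0; with total 0.13381.
By Bayes' rule, P(urn B | data) = (0.034286) / (0.13381) = 0.25623.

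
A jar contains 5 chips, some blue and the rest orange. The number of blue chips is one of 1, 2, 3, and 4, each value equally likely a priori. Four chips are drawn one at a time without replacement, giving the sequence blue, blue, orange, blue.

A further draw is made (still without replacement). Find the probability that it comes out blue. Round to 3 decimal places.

0.667

The likelihood of the observed sequence under each hypothesis: P(data | r = 1) = (1/5)(0/4) = 0; P(data | r = 2) = (2/5)(1/4)(3/3)(0/2) = 0; P(data | r = 3) = (3/5)(2/4)(2/3)(1/2) = 1/10; P(data | r = 4) = (4/5)(3/4)(1/3)(2/2) = 1/5.
Weighting by the prior gives 1/4 · 0 = 0, 1/4 · 0 = 0, 1/4 · 1/10 = 1/40, 1/4 · 1/5 = 1/20; summing to 3/40.
The posterior is then P(r = 1 | data) = 0, P(r = 2 | data) = 0, P(r = 3 | data) = 1/3, P(r = 4 | data) = 2/3.
The predictive probability is P(blue next | data) = (0)(1/3) + (1)(2/3) = 2/3.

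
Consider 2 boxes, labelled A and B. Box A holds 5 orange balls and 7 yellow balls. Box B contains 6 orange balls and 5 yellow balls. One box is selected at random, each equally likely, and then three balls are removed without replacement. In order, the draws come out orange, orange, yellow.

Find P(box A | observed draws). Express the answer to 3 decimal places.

Compute the likelihood of the observed sequence for each case: P(data | box A) = (5/12)(4/11)(7/10) = 7/66; P(data | box B) = (6/11)(5/10)(5/9) = 5/33.
Multiplying each by its prior: 1/2 · 7/66 = 7/132, 1/2 · 5/33 = 5/66; with total 17/132.
Therefore the posterior P(box A | data) = (7/132) / (17/132) = 7/17.

0.412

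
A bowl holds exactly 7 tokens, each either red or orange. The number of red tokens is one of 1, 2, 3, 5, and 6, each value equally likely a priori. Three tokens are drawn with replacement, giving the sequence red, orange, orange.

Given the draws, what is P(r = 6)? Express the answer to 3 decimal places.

Under each hypothesis, the probability of the observed sequence is: P(data | r = 1) = (1/7)(6/7)(6/7) = 0.10496; P(data | r = 2) = (2/7)(5/7)(5/7) = 0.14577; P(data | r = 3) = (3/7)(4/7)(4/7) = 0.13994; P(data | r = 5) = (5/7)(2/7)(2/7) = 0.058309; P(data | r = 6) = (6/7)(1/7)(1/7) = 0.017493.
Weighting by the prior gives 1/5 · 0.10496 = 0.020991, 1/5 · 0.14577 = 0.029155, 1/5 · 0.13994 = 0.027988, 1/5 · 0.058309 = 0.011662, 1/5 · 0.017493 = 0.0034985; summing to 0.093294.
Hence P(r = 6 | data) = (0.0034985) / (0.093294) = 0.0375.

0.038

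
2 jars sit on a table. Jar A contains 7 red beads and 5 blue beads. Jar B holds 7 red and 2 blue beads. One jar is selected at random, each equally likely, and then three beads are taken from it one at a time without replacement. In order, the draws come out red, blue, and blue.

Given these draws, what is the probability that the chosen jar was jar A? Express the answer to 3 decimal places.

The likelihood of the observed sequence under each hypothesis: P(data | jar A) = (7/12)(5/11)(4/10) = 7/66; P(data | jar B) = (7/9)(2/8)(1/7) = 1/36.
The prior-weighted likelihoods are 1/2 · 7/66 = 7/132, 1/2 · 1/36 = 1/72; with total 53/792.
Hence P(jar A | data) = (7/132) / (53/792) = 42/53.

0.792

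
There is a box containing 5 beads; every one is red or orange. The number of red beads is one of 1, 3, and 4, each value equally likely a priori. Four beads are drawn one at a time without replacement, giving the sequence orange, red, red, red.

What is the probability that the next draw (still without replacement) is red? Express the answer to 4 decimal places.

0.6667

Compute the likelihood of the observed sequence for each case: P(data | r = 1) = (4/5)(1/4)(0/3) = 0; P(data | r = 3) = (2/5)(3/4)(2/3)(1/2) = 1/10; P(data | r = 4) = (1/5)(4/4)(3/3)(2/2) = 1/5.
The prior-weighted likelihoods are 1/3 · 0 = 0, 1/3 · 1/10 = 1/30, 1/3 · 1/5 = 1/15; these sum to 1/10.
The posterior is then P(r = 1 | data) = 0, P(r = 3 | data) = 1/3, P(r = 4 | data) = 2/3.
Averaging over the posterior, P(red next | data) = (0)(1/3) + (1)(2/3) = 2/3.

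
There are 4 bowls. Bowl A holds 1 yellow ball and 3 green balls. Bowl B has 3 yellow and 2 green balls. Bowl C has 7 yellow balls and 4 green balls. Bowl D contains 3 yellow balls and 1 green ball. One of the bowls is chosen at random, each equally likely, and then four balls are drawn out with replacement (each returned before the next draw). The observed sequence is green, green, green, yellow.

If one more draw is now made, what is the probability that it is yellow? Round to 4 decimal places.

0.4172

Under each hypothesis, the probability of the observed sequence is: P(data | bowl A) = (3/4)(3/4)(3/4)(1/4) = 0.10547; P(data | bowl B) = (2/5)(2/5)(2/5)(3/5) = 0.0384; P(data | bowl C) = (4/11)(4/11)(4/11)(7/11) = 0.030599; P(data | bowl D) = (1/4)(1/4)(1/4)(3/4) = 0.011719.
The prior-weighted likelihoods are 1/4 · 0.10547 = 0.026367, 1/4 · 0.0384 = 0.0096, 1/4 · 0.030599 = 0.0076498, 1/4 · 0.011719 = 0.0029297; summing to 0.046547.
Dividing through by the total gives posterior P(bowl A | data) = 0.56647, P(bowl B | data) = 0.20624, P(bowl C | data) = 0.16435, P(bowl D | data) = 0.062941.
Averaging over the posterior, P(yellow next | data) = (1/4)(0.56647) + (3/5)(0.20624) + (7/11)(0.16435) + (3/4)(0.062941) = 0.41715.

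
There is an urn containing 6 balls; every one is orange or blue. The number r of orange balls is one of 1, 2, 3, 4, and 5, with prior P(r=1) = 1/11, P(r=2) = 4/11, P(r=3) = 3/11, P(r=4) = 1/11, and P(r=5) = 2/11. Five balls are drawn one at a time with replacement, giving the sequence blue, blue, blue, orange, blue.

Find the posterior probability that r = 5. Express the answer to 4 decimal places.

0.0029

Compute the likelihood of the observed sequence for each case: P(data | r = 1) = (5/6)(5/6)(5/6)(1/6)(5/6) = 0.080376; P(data | r = 2) = (4/6)(4/6)(4/6)(2/6)(4/6) = 0.065844; P(data | r = 3) = (3/6)(3/6)(3/6)(3/6)(3/6) = 0.03125; P(data | r = 4) = (2/6)(2/6)(2/6)(4/6)(2/6) = 0.0082305; P(data | r = 5) = (1/6)(1/6)(1/6)(5/6)(1/6) = 0.000643.
Multiplying each by its prior: 1/11 · 0.080376 = 0.0073069, 4/11 · 0.065844 = 0.023943, 3/11 · 0.03125 = 0.0085227, 1/11 · 0.0082305 = 0.00074822, 2/11 · 0.000643 = 0.00011691; with total 0.040638.
So P(r = 5 | data) = (0.00011691) / (0.040638) = 0.0028769.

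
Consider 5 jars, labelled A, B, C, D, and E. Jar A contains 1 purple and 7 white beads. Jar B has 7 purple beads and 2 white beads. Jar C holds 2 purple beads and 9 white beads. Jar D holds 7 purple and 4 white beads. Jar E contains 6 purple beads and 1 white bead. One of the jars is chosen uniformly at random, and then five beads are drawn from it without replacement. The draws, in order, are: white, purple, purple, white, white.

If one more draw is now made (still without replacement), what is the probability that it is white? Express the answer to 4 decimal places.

0.5833

For each hypothesis, P(data | H) works out to: P(data | jar A) = (7/8)(1/7)(0/6) = 0; P(data | jar B) = (2/9)(7/8)(6/7)(1/6)(0/5) = 0; P(data | jar C) = (9/11)(2/10)(1/9)(8/8)(7/7) = 1/55; P(data | jar D) = (4/11)(7/10)(6/9)(3/8)(2/7) = 1/55; P(data | jar E) = (1/7)(6/6)(5/5)(0/4) = 0.
Multiplying each by its prior: 1/5 · 0 = 0, 1/5 · 0 = 0, 1/5 · 1/55 = 1/275, 1/5 · 1/55 = 1/275, 1/5 · 0 = 0; summing to 2/275.
Dividing through by the total gives posterior P(jar A | data) = 0, P(jar B | data) = 0, P(jar C | data) = 1/2, P(jar D | data) = 1/2, P(jar E | data) = 0.
So P(white next | data) = Σ P(white next | H) P(H | data) = (1)(1/2) + (1/6)(1/2) = 7/12.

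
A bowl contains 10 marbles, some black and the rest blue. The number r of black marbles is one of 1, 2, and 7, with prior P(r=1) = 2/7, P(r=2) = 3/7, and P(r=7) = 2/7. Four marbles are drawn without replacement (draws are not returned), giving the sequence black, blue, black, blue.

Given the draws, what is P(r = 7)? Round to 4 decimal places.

0.6000

For each hypothesis, P(data | H) works out to: P(data | r = 1) = (1/10)(9/9)(0/8) = 0; P(data | r = 2) = (2/10)(8/9)(1/8)(7/7) = 1/45; P(data | r = 7) = (7/10)(3/9)(6/8)(2/7) = 1/20.
Multiplying each by its prior: 2/7 · 0 = 0, 3/7 · 1/45 = 1/105, 2/7 · 1/20 = 1/70; summing to 1/42.
By Bayes' rule, P(r = 7 | data) = (1/70) / (1/42) = 3/5.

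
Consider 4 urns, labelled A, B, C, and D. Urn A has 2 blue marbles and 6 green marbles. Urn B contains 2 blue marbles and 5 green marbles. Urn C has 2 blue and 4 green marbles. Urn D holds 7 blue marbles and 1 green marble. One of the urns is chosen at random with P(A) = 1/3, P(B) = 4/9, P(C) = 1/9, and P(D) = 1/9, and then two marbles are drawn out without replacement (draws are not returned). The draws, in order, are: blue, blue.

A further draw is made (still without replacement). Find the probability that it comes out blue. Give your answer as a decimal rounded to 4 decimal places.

0.5609

For each hypothesis, P(data | H) works out to: P(data | urn A) = (2/8)(1/7) = 1/28; P(data | urn B) = (2/7)(1/6) = 1/21; P(data | urn C) = (2/6)(1/5) = 1/15; P(data | urn D) = (7/8)(6/7) = 3/4.
Weighting by the prior gives 1/3 · 1/28 = 1/84, 4/9 · 1/21 = 4/189, 1/9 · 1/15 = 1/135, 1/9 · 3/4 = 1/12; these sum to 13/105.
The posterior is then P(urn A | data) = 5/52, P(urn B | data) = 20/117, P(urn C | data) = 7/117, P(urn D | data) = 35/52.
So P(blue next | data) = Σ P(blue next | H) P(H | data) = (0)(5/52) + (0)(20/117) + (0)(7/117) + (5/6)(35/52) = 175/312.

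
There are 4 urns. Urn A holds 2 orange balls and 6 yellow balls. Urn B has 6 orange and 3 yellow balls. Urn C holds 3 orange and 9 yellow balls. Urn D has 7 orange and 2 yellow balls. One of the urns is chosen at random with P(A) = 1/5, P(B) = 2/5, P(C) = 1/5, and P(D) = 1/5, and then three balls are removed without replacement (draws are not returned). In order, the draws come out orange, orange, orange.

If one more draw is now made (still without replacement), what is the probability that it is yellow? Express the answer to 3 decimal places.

0.425

Under each hypothesis, the probability of the observed sequence is: P(data | urn A) = (2/8)(1/7)(0/6) = 0; P(data | urn B) = (6/9)(5/8)(4/7) = 0.2381; P(data | urn C) = (3/12)(2/11)(1/10) = 0.0045455; P(data | urn D) = (7/9)(6/8)(5/7) = 0.41667.
Weighting by the prior gives 1/5 · 0 = 0, 2/5 · 0.2381 = 0.095238, 1/5 · 0.0045455 = 0.00090909, 1/5 · 0.41667 = 0.083333; with total 0.17948.
Dividing through by the total gives posterior P(urn A | data) = 0, P(urn B | data) = 0.53063, P(urn C | data) = 0.0050651, P(urn D | data) = 0.4643.
Averaging over the posterior, P(yellow next | data) = (1/2)(0.53063) + (1)(0.0050651) + (1/3)(0.4643) = 0.42515.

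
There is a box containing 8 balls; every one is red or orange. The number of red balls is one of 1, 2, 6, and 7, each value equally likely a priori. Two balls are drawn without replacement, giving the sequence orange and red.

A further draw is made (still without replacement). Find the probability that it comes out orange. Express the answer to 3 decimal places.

0.500

For each hypothesis, P(data | H) works out to: P(data | r = 1) = (7/8)(1/7) = 1/8; P(data | r = 2) = (6/8)(2/7) = 3/14; P(data | r = 6) = (2/8)(6/7) = 3/14; P(data | r = 7) = (1/8)(7/7) = 1/8.
Multiplying each by its prior: 1/4 · 1/8 = 1/32, 1/4 · 3/14 = 3/56, 1/4 · 3/14 = 3/56, 1/4 · 1/8 = 1/32; these sum to 19/112.
Dividing through by the total gives posterior P(r = 1 | data) = 7/38, P(r = 2 | data) = 6/19, P(r = 6 | data) = 6/19, P(r = 7 | data) = 7/38.
So P(orange next | data) = Σ P(orange next | H) P(H | data) = (1)(7/38) + (5/6)(6/19) + (1/6)(6/19) + (0)(7/38) = 1/2.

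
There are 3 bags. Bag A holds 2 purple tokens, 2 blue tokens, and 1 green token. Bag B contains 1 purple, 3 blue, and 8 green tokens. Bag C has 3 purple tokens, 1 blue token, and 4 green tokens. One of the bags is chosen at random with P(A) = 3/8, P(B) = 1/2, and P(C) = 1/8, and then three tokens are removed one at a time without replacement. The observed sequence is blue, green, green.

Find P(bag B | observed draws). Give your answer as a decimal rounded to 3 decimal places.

For each hypothesis, P(data | H) works out to: P(data | bag A) = (2/5)(1/4)(0/3) = 0; P(data | bag B) = (3/12)(8/11)(7/10) = 0.12727; P(data | bag C) = (1/8)(4/7)(3/6) = 0.035714.
The prior-weighted likelihoods are 3/8 · 0 = 0, 1/2 · 0.12727 = 0.063636, 1/8 · 0.035714 = 0.0044643; summing to 0.068101.
So P(bag B | data) = (0.063636) / (0.068101) = 0.93445.

0.934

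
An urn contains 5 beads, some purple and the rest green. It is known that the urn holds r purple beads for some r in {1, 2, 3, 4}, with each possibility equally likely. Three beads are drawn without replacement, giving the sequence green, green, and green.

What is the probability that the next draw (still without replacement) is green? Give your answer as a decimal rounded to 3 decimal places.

Compute the likelihood of the observed sequence for each case: P(data | r = 1) = (4/5)(3/4)(2/3) = 2/5; P(data | r = 2) = (3/5)(2/4)(1/3) = 1/10; P(data | r = 3) = (2/5)(1/4)(0/3) = 0; P(data | r = 4) = (1/5)(0/4) = 0.
Weighting by the prior gives 1/4 · 2/5 = 1/10, 1/4 · 1/10 = 1/40, 1/4 · 0 = 0, 1/4 · 0 = 0; with total 1/8.
The posterior is then P(r = 1 | data) = 4/5, P(r = 2 | data) = 1/5, P(r = 3 | data) = 0, P(r = 4 | data) = 0.
So P(green next | data) = Σ P(green next | H) P(H | data) = (1/2)(4/5) + (0)(1/5) = 2/5.

0.400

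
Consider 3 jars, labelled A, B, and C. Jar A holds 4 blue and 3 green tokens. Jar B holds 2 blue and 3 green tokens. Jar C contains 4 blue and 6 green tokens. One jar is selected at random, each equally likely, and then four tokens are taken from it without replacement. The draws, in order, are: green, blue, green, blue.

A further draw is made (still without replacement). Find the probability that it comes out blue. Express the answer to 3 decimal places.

0.315

Compute the likelihood of the observed sequence for each case: P(data | jar A) = (3/7)(4/6)(2/5)(3/4) = 3/35; P(data | jar B) = (3/5)(2/4)(2/3)(1/2) = 1/10; P(data | jar C) = (6/10)(4/9)(5/8)(3/7) = 1/14.
Weighting by the prior gives 1/3 · 3/35 = 1/35, 1/3 · 1/10 = 1/30, 1/3 · 1/14 = 1/42; summing to 3/35.
Dividing through by the total gives posterior P(jar A | data) = 1/3, P(jar B | data) = 7/18, P(jar C | data) = 5/18.
Averaging over the posterior, P(blue next | data) = (2/3)(1/3) + (0)(7/18) + (1/3)(5/18) = 17/54.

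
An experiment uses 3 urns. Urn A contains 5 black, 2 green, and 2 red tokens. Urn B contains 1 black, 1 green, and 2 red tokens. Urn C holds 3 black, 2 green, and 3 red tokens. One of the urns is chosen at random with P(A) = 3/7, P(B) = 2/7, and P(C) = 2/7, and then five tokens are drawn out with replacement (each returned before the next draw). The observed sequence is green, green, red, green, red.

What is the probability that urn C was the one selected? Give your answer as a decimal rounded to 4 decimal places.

For each hypothesis, P(data | H) works out to: P(data | urn A) = (2/9)(2/9)(2/9)(2/9)(2/9) = 0.00054192; P(data | urn B) = (1/4)(1/4)(2/4)(1/4)(2/4) = 0.0039062; P(data | urn C) = (2/8)(2/8)(3/8)(2/8)(3/8) = 0.0021973.
The prior-weighted likelihoods are 3/7 · 0.00054192 = 0.00023225, 2/7 · 0.0039062 = 0.0011161, 2/7 · 0.0021973 = 0.00062779; these sum to 0.0019761.
Therefore the posterior P(urn C | data) = (0.00062779) / (0.0019761) = 0.31769.

0.3177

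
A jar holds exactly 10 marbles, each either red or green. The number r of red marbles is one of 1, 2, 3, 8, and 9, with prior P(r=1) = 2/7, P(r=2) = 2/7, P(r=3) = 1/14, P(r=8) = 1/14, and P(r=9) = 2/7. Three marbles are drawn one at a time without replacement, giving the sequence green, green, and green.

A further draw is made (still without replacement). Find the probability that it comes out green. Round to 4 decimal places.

The likelihood of the observed sequence under each hypothesis: P(data | r = 1) = (9/10)(8/9)(7/8) = 7/10; P(data | r = 2) = (8/10)(7/9)(6/8) = 7/15; P(data | r = 3) = (7/10)(6/9)(5/8) = 7/24; P(data | r = 8) = (2/10)(1/9)(0/8) = 0; P(data | r = 9) = (1/10)(0/9) = 0.
Multiplying each by its prior: 2/7 · 7/10 = 1/5, 2/7 · 7/15 = 2/15, 1/14 · 7/24 = 1/48, 1/14 · 0 = 0, 2/7 · 0 = 0; with total 17/48.
Dividing through by the total gives posterior P(r = 1 | data) = 48/85, P(r = 2 | data) = 32/85, P(r = 3 | data) = 1/17, P(r = 8 | data) = 0, P(r = 9 | data) = 0.
So P(green next | data) = Σ P(green next | H) P(H | data) = (6/7)(48/85) + (5/7)(32/85) + (4/7)(1/17) = 468/595.

0.7866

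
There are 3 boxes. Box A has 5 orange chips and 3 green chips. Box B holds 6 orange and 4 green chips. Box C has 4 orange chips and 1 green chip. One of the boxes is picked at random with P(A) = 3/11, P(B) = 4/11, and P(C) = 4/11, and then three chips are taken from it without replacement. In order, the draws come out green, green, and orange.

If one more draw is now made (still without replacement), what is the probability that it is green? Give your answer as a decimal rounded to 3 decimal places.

Compute the likelihood of the observed sequence for each case: P(data | box A) = (3/8)(2/7)(5/6) = 5/56; P(data | box B) = (4/10)(3/9)(6/8) = 1/10; P(data | box C) = (1/5)(0/4) = 0.
Weighting by the prior gives 3/11 · 5/56 = 15/616, 4/11 · 1/10 = 2/55, 4/11 · 0 = 0; with total 17/280.
Normalising, the posterior is P(box A | data) = 75/187, P(box B | data) = 112/187, P(box C | data) = 0.
Averaging over the posterior, P(green next | data) = (1/5)(75/187) + (2/7)(112/187) = 47/187.

0.251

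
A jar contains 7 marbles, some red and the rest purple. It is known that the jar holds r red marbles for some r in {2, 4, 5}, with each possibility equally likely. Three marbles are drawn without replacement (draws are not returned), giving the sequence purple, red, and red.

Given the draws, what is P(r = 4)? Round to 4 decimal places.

The likelihood of the observed sequence under each hypothesis: P(data | r = 2) = (5/7)(2/6)(1/5) = 1/21; P(data | r = 4) = (3/7)(4/6)(3/5) = 6/35; P(data | r = 5) = (2/7)(5/6)(4/5) = 4/21.
The prior-weighted likelihoods are 1/3 · 1/21 = 1/63, 1/3 · 6/35 = 2/35, 1/3 · 4/21 = 4/63; summing to 43/315.
Therefore the posterior P(r = 4 | data) = (2/35) / (43/315) = 18/43.

0.4186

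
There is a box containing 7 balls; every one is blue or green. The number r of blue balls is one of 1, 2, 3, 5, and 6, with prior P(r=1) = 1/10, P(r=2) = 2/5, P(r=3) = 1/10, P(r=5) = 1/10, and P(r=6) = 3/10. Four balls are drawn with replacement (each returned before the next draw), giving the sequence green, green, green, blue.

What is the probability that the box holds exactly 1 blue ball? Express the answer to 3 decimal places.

0.147

Under each hypothesis, the probability of the observed sequence is: P(data | r = 1) = (6/7)(6/7)(6/7)(1/7) = 0.089963; P(data | r = 2) = (5/7)(5/7)(5/7)(2/7) = 0.10412; P(data | r = 3) = (4/7)(4/7)(4/7)(3/7) = 0.079967; P(data | r = 5) = (2/7)(2/7)(2/7)(5/7) = 0.01666; P(data | r = 6) = (1/7)(1/7)(1/7)(6/7) = 0.002499.
Multiplying each by its prior: 1/10 · 0.089963 = 0.0089963, 2/5 · 0.10412 = 0.041649, 1/10 · 0.079967 = 0.0079967, 1/10 · 0.01666 = 0.001666, 3/10 · 0.002499 = 0.00074969; these sum to 0.061058.
Hence P(r = 1 | data) = (0.0089963) / (0.061058) = 0.14734.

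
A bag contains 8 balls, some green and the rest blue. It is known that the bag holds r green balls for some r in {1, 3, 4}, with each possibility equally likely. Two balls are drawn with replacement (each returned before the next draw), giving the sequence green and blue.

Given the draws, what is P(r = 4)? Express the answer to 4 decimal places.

0.4211

The likelihood of the observed sequence under each hypothesis: P(data | r = 1) = (1/8)(7/8) = 7/64; P(data | r = 3) = (3/8)(5/8) = 15/64; P(data | r = 4) = (4/8)(4/8) = 1/4.
Multiplying each by its prior: 1/3 · 7/64 = 7/192, 1/3 · 15/64 = 5/64, 1/3 · 1/4 = 1/12; with total 19/96.
So P(r = 4 | data) = (1/12) / (19/96) = 8/19.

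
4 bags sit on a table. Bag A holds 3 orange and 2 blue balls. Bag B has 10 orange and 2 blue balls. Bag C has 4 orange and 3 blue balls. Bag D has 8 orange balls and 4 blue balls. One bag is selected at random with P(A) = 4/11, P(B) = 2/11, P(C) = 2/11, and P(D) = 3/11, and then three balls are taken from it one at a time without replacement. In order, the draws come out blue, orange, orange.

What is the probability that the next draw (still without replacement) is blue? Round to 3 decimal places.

For each hypothesis, P(data | H) works out to: P(data | bag A) = (2/5)(3/4)(2/3) = 0.2; P(data | bag B) = (2/12)(10/11)(9/10) = 0.13636; P(data | bag C) = (3/7)(4/6)(3/5) = 0.17143; P(data | bag D) = (4/12)(8/11)(7/10) = 0.1697.
Multiplying each by its prior: 4/11 · 0.2 = 0.072727, 2/11 · 0.13636 = 0.024793, 2/11 · 0.17143 = 0.031169, 3/11 · 0.1697 = 0.046281; summing to 0.17497.
The posterior is then P(bag A | data) = 0.41565, P(bag B | data) = 0.1417, P(bag C | data) = 0.17814, P(bag D | data) = 0.26451.
So P(blue next | data) = Σ P(blue next | H) P(H | data) = (1/2)(0.41565) + (1/9)(0.1417) + (1/2)(0.17814) + (1/3)(0.26451) = 0.40081.

0.401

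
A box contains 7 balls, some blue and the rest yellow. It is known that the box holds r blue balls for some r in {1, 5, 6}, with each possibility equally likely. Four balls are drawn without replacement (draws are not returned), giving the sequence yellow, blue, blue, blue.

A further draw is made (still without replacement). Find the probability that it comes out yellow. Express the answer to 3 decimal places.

Under each hypothesis, the probability of the observed sequence is: P(data | r = 1) = (6/7)(1/6)(0/5) = 0; P(data | r = 5) = (2/7)(5/6)(4/5)(3/4) = 1/7; P(data | r = 6) = (1/7)(6/6)(5/5)(4/4) = 1/7.
Weighting by the prior gives 1/3 · 0 = 0, 1/3 · 1/7 = 1/21, 1/3 · 1/7 = 1/21; with total 2/21.
The posterior is then P(r = 1 | data) = 0, P(r = 5 | data) = 1/2, P(r = 6 | data) = 1/2.
Averaging over the posterior, P(yellow next | data) = (1/3)(1/2) + (0)(1/2) = 1/6.

0.167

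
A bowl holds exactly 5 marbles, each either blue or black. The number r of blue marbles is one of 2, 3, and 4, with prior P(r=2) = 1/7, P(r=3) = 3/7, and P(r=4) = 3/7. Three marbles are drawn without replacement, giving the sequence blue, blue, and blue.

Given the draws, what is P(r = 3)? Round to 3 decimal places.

For each hypothesis, P(data | H) works out to: P(data | r = 2) = (2/5)(1/4)(0/3) = 0; P(data | r = 3) = (3/5)(2/4)(1/3) = 1/10; P(data | r = 4) = (4/5)(3/4)(2/3) = 2/5.
Weighting by the prior gives 1/7 · 0 = 0, 3/7 · 1/10 = 3/70, 3/7 · 2/5 = 6/35; with total 3/14.
So P(r = 3 | data) = (3/70) / (3/14) = 1/5.

0.200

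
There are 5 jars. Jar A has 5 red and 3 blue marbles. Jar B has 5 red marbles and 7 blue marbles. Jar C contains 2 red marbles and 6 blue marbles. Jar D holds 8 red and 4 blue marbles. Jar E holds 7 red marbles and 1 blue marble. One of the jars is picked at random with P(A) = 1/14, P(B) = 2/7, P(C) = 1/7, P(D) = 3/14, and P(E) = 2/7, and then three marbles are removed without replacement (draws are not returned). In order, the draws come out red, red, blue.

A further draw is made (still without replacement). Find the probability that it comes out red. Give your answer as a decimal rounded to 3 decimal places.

0.646

The likelihood of the observed sequence under each hypothesis: P(data | jar A) = (5/8)(4/7)(3/6) = 5/28; P(data | jar B) = (5/12)(4/11)(7/10) = 7/66; P(data | jar C) = (2/8)(1/7)(6/6) = 1/28; P(data | jar D) = (8/12)(7/11)(4/10) = 28/165; P(data | jar E) = (7/8)(6/7)(1/6) = 1/8.
Multiplying each by its prior: 1/14 · 5/28 = 5/392, 2/7 · 7/66 = 1/33, 1/7 · 1/28 = 1/196, 3/14 · 28/165 = 2/55, 2/7 · 1/8 = 1/28; summing to 101/840.
The posterior is then P(jar A | data) = 0.10608, P(jar B | data) = 0.25203, P(jar C | data) = 0.042433, P(jar D | data) = 0.30243, P(jar E | data) = 0.29703.
The predictive probability is P(red next | data) = (3/5)(0.10608) + (1/3)(0.25203) + (0)(0.042433) + (2/3)(0.30243) + (1)(0.29703) = 0.64631.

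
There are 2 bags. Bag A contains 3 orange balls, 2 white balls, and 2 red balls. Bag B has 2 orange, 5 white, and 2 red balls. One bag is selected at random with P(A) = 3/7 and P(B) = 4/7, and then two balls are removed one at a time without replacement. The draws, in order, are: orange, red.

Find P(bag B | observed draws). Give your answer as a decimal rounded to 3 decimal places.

Compute the likelihood of the observed sequence for each case: P(data | bag A) = (3/7)(2/6) = 1/7; P(data | bag B) = (2/9)(2/8) = 1/18.
The prior-weighted likelihoods are 3/7 · 1/7 = 3/49, 4/7 · 1/18 = 2/63; summing to 41/441.
By Bayes' rule, P(bag B | data) = (2/63) / (41/441) = 14/41.

0.341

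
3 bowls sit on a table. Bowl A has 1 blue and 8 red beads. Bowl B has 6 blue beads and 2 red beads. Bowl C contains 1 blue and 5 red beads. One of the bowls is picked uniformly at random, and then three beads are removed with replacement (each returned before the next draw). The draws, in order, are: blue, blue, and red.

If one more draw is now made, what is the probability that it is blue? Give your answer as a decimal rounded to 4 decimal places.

The likelihood of the observed sequence under each hypothesis: P(data | bowl A) = (1/9)(1/9)(8/9) = 0.010974; P(data | bowl B) = (6/8)(6/8)(2/8) = 0.14062; P(data | bowl C) = (1/6)(1/6)(5/6) = 0.023148.
Multiplying each by its prior: 1/3 · 0.010974 = 0.003658, 1/3 · 0.14062 = 0.046875, 1/3 · 0.023148 = 0.007716; summing to 0.058249.
The posterior is then P(bowl A | data) = 0.062799, P(bowl B | data) = 0.80473, P(bowl C | data) = 0.13247.
The predictive probability is P(blue next | data) = (1/9)(0.062799) + (3/4)(0.80473) + (1/6)(0.13247) = 0.63261.

0.6326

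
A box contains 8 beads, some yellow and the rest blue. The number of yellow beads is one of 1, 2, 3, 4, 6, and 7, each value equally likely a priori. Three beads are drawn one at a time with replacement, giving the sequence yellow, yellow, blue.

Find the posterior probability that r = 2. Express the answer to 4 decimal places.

0.0920

Under each hypothesis, the probability of the observed sequence is: P(data | r = 1) = (1/8)(1/8)(7/8) = 0.013672; P(data | r = 2) = (2/8)(2/8)(6/8) = 0.046875; P(data | r = 3) = (3/8)(3/8)(5/8) = 0.087891; P(data | r = 4) = (4/8)(4/8)(4/8) = 0.125; P(data | r = 6) = (6/8)(6/8)(2/8) = 0.14062; P(data | r = 7) = (7/8)(7/8)(1/8) = 0.095703.
Weighting by the prior gives 1/6 · 0.013672 = 0.0022786, 1/6 · 0.046875 = 0.0078125, 1/6 · 0.087891 = 0.014648, 1/6 · 0.125 = 0.020833, 1/6 · 0.14062 = 0.023438, 1/6 · 0.095703 = 0.015951; with total 0.084961.
By Bayes' rule, P(r = 2 | data) = (0.0078125) / (0.084961) = 0.091954.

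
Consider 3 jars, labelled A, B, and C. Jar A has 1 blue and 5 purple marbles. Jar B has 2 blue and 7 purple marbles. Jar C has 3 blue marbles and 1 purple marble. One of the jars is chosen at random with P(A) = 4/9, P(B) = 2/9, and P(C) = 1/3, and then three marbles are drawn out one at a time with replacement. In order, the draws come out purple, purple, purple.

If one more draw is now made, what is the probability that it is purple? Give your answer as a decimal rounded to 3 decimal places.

Compute the likelihood of the observed sequence for each case: P(data | jar A) = (5/6)(5/6)(5/6) = 0.5787; P(data | jar B) = (7/9)(7/9)(7/9) = 0.47051; P(data | jar C) = (1/4)(1/4)(1/4) = 0.015625.
Weighting by the prior gives 4/9 · 0.5787 = 0.2572, 2/9 · 0.47051 = 0.10456, 1/3 · 0.015625 = 0.0052083; summing to 0.36697.
Dividing through by the total gives posterior P(jar A | data) = 0.70088, P(jar B | data) = 0.28492, P(jar C | data) = 0.014193.
The predictive probability is P(purple next | data) = (5/6)(0.70088) + (7/9)(0.28492) + (1/4)(0.014193) = 0.80923.

0.809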